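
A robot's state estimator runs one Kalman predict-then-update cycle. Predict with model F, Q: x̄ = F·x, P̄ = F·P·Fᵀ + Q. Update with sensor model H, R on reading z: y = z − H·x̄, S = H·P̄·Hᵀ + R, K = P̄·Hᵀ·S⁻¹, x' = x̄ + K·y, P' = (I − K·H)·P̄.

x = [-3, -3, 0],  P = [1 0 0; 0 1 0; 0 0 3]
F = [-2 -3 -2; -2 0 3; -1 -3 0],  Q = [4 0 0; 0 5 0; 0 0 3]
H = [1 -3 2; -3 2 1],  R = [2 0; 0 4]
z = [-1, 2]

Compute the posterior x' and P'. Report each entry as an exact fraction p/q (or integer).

x' = [7612/723, 8101/723, 2665/241]
P' = [81134/9399 78872/9399 25842/3133; 78872/9399 79964/9399 26284/3133; 25842/3133 26284/3133 27234/3133]

x̄ = F·x = [15, 6, 12]
P̄ = F·P·Fᵀ + Q = [29 -14 11; -14 36 2; 11 2 13]
y = z − H·x̄ = [-22, 23]
S = H·P̄·Hᵀ + R = [511 -484; -484 532]
K = P̄·Hᵀ·S⁻¹ = [-215/9399 -2033/9399; -1658/9399 541/9399; 729/3133 569/3133]
x' = x̄ + K·y = [7612/723, 8101/723, 2665/241]
P' = (I − K·H)·P̄ = [81134/9399 78872/9399 25842/3133; 78872/9399 79964/9399 26284/3133; 25842/3133 26284/3133 27234/3133]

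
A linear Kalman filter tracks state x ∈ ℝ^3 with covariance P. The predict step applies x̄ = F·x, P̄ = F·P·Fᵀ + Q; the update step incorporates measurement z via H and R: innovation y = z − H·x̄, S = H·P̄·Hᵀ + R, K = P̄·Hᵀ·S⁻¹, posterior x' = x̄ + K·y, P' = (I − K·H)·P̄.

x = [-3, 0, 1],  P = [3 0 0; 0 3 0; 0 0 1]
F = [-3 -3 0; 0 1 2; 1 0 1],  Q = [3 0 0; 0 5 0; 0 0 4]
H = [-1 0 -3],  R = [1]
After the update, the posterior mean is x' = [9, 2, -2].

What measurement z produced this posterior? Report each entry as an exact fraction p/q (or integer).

x̄ = F·x = [9, 2, -2]
P̄ = F·P·Fᵀ + Q = [57 -9 -9; -9 12 2; -9 2 8]
S = H·P̄·Hᵀ + R = [76]
K = P̄·Hᵀ·S⁻¹ = [-15/38; 3/76; -15/76]
x' − x̄ = [0, 0, 0] = K·y
y = (KᵀK)⁻¹·Kᵀ·(x' − x̄) = [0]
z = y + H·x̄ = [0] + [-3] = [-3]

z = [-3]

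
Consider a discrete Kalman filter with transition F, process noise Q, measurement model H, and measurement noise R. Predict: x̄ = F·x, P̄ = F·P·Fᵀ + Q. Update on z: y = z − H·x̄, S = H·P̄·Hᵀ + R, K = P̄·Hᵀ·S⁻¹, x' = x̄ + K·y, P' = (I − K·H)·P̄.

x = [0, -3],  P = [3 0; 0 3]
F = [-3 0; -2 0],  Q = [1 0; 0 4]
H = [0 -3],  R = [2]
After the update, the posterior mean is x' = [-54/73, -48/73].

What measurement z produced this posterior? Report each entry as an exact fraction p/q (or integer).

x̄ = F·x = [0, 0]
P̄ = F·P·Fᵀ + Q = [28 18; 18 16]
S = H·P̄·Hᵀ + R = [146]
K = P̄·Hᵀ·S⁻¹ = [-27/73; -24/73]
x' − x̄ = [-54/73, -48/73] = K·y
y = (KᵀK)⁻¹·Kᵀ·(x' − x̄) = [2]
z = y + H·x̄ = [2] + [0] = [2]

z = [2]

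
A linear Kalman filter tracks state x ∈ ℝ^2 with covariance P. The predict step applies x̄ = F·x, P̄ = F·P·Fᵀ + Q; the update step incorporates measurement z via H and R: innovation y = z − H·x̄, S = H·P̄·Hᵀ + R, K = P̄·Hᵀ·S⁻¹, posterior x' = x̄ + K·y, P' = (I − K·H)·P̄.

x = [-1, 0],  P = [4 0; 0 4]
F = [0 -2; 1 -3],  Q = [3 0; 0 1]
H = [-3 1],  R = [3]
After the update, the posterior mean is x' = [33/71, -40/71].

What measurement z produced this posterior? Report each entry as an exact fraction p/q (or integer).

z = [-2]

x̄ = F·x = [0, -1]
P̄ = F·P·Fᵀ + Q = [19 24; 24 41]
S = H·P̄·Hᵀ + R = [71]
K = P̄·Hᵀ·S⁻¹ = [-33/71; -31/71]
x' − x̄ = [33/71, 31/71] = K·y
y = (KᵀK)⁻¹·Kᵀ·(x' − x̄) = [-1]
z = y + H·x̄ = [-1] + [-1] = [-2]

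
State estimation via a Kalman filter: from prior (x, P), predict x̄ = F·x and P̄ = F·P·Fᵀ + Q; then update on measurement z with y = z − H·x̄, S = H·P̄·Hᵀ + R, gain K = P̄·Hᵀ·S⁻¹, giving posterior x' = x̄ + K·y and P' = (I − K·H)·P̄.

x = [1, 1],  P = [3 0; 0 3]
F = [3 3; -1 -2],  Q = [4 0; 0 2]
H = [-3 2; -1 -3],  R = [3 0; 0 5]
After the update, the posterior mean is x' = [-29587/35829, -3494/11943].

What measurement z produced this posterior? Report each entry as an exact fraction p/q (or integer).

z = [2, 2]

x̄ = F·x = [6, -3]
P̄ = F·P·Fᵀ + Q = [58 -27; -27 17]
S = H·P̄·Hᵀ + R = [917 -117; -117 54]
K = P̄·Hᵀ·S⁻¹ = [-1069/3981 -5585/35829; 126/1327 -2851/11943]
x' − x̄ = [-244561/35829, 32335/11943] = K·y
y = (KᵀK)⁻¹·Kᵀ·(x' − x̄) = [26, -1]
z = y + H·x̄ = [26, -1] + [-24, 3] = [2, 2]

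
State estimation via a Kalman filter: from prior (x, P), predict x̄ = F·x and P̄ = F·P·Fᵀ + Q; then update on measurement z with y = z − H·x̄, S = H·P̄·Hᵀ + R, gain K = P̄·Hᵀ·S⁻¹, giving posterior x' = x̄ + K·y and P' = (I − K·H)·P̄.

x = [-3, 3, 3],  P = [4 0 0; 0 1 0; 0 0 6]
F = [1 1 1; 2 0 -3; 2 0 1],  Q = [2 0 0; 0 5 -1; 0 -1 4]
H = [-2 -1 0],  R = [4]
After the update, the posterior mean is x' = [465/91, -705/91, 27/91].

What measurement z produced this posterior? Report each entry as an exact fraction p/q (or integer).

z = [-3]

x̄ = F·x = [3, -15, -3]
P̄ = F·P·Fᵀ + Q = [13 -10 14; -10 75 -3; 14 -3 26]
S = H·P̄·Hᵀ + R = [91]
K = P̄·Hᵀ·S⁻¹ = [-16/91; -55/91; -25/91]
x' − x̄ = [192/91, 660/91, 300/91] = K·y
y = (KᵀK)⁻¹·Kᵀ·(x' − x̄) = [-12]
z = y + H·x̄ = [-12] + [9] = [-3]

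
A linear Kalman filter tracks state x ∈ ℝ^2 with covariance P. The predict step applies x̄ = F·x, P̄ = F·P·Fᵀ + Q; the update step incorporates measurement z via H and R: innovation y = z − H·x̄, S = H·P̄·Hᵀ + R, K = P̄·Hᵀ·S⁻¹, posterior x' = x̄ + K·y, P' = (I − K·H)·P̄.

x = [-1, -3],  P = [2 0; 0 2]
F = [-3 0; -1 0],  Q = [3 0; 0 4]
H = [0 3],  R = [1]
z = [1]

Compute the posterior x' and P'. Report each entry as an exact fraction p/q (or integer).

x̄ = F·x = [3, 1]
P̄ = F·P·Fᵀ + Q = [21 6; 6 6]
y = z − H·x̄ = [-2]
S = H·P̄·Hᵀ + R = [55]
K = P̄·Hᵀ·S⁻¹ = [18/55; 18/55]
x' = x̄ + K·y = [129/55, 19/55]
P' = (I − K·H)·P̄ = [831/55 6/55; 6/55 6/55]

x' = [129/55, 19/55]
P' = [831/55 6/55; 6/55 6/55]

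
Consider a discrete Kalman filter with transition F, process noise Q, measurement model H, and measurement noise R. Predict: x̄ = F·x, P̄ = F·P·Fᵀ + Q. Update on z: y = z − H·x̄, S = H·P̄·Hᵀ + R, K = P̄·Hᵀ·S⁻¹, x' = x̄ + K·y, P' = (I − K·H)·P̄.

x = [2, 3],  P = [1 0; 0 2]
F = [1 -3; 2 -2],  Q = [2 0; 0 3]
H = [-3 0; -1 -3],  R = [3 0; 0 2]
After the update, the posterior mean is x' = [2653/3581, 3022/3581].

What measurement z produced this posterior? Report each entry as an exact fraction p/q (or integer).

z = [-3, -3]

x̄ = F·x = [-7, -2]
P̄ = F·P·Fᵀ + Q = [21 14; 14 15]
S = H·P̄·Hᵀ + R = [192 189; 189 242]
K = P̄·Hᵀ·S⁻¹ = [-1113/3581 -63/3581; 329/3581 -1130/3581]
x' − x̄ = [27720/3581, 10184/3581] = K·y
y = (KᵀK)⁻¹·Kᵀ·(x' − x̄) = [-24, -16]
z = y + H·x̄ = [-24, -16] + [21, 13] = [-3, -3]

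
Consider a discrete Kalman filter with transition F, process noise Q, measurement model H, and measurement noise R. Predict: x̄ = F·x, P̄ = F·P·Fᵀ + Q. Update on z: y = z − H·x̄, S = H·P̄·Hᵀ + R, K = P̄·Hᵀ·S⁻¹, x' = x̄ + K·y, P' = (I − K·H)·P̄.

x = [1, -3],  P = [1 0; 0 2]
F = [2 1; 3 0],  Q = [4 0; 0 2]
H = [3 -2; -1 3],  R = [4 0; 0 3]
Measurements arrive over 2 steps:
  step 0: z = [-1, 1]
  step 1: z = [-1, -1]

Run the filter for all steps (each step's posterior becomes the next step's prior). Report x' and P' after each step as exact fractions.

step 0: x' = [-72/343, 719/2058], P' = [306/343 191/343; 191/343 1213/2058]
step 1: x' = [-1383595/2113267, -3527357/6339801], P' = [1890900/2113267 1186196/2113267; 1186196/2113267 3745658/6339801]

step 0: x̄ = F·x = [-1, 3]
step 0: P̄ = F·P·Fᵀ + Q = [10 6; 6 11]
step 0: y = z − H·x̄ = [8, -9]
step 0: S = H·P̄·Hᵀ + R = [66 -30; -30 76]
step 0: K = P̄·Hᵀ·S⁻¹ = [134/343 89/343; 253/2058 277/686]
step 0: x' = x̄ + K·y = [-72/343, 719/2058]
step 0: P' = (I − K·H)·P̄ = [306/343 191/343; 191/343 1213/2058]
step 1: x̄ = F·x = [-145/2058, -216/343]
step 1: P̄ = F·P·Fᵀ + Q = [21373/2058 2409/343; 2409/343 3440/343]
step 1: y = z − H·x̄ = [-1405/686, 1685/2058]
step 1: S = H·P̄·Hᵀ + R = [36567/686 -9655/686; -9655/686 126583/2058]
step 1: K = P̄·Hᵀ·S⁻¹ = [825077/2113267 555896/2113267; 796112/6339801 853154/2113267]
step 1: x' = x̄ + K·y = [-1383595/2113267, -3527357/6339801]
step 1: P' = (I − K·H)·P̄ = [1890900/2113267 1186196/2113267; 1186196/2113267 3745658/6339801]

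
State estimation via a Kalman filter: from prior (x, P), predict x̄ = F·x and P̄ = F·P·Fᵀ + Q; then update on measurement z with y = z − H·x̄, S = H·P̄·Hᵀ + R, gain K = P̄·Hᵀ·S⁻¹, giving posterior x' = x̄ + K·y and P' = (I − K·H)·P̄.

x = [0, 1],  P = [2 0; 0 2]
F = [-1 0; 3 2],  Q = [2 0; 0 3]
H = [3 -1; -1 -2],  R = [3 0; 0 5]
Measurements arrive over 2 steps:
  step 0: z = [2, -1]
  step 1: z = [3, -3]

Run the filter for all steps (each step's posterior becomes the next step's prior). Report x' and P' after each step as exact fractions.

step 0: x̄ = F·x = [0, 2]
step 0: P̄ = F·P·Fᵀ + Q = [4 -6; -6 29]
step 0: y = z − H·x̄ = [4, 3]
step 0: S = H·P̄·Hᵀ + R = [104 76; 76 101]
step 0: K = P̄·Hᵀ·S⁻¹ = [605/2364 -67/591; -265/1576 -153/394]
step 0: x' = x̄ + K·y = [404/591, 32/197]
step 0: P' = (I − K·H)·P̄ = [355/1182 105/788; 105/788 1425/1576]
step 1: x̄ = F·x = [-404/591, 468/197]
step 1: P̄ = F·P·Fᵀ + Q = [2719/1182 -230/197; -230/197 2151/197]
step 1: y = z − H·x̄ = [1463/197, 631/591]
step 1: S = H·P̄·Hᵀ + R = [16401/394 8185/394; 8185/394 54733/1182]
step 1: K = P̄·Hᵀ·S⁻¹ = [146921/589419 -21824/196473; -93923/589419 -73657/196473]
step 1: x' = x̄ + K·y = [618271/589419, 466808/589419]
step 1: P' = (I − K·H)·P̄ = [57566/196473 25777/196473; 25777/196473 171254/196473]

step 0: x' = [404/591, 32/197], P' = [355/1182 105/788; 105/788 1425/1576]
step 1: x' = [618271/589419, 466808/589419], P' = [57566/196473 25777/196473; 25777/196473 171254/196473]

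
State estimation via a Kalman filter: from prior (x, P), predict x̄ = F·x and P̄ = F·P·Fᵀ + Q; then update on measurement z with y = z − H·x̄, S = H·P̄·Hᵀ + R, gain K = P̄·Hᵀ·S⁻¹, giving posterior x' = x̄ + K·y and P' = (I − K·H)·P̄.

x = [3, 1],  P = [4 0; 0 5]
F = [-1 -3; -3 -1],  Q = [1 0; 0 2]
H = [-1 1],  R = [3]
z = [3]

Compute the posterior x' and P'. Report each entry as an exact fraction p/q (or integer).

x' = [-59/6, -22/3]
P' = [1571/42 751/21; 751/21 775/21]

x̄ = F·x = [-6, -10]
P̄ = F·P·Fᵀ + Q = [50 27; 27 43]
y = z − H·x̄ = [7]
S = H·P̄·Hᵀ + R = [42]
K = P̄·Hᵀ·S⁻¹ = [-23/42; 8/21]
x' = x̄ + K·y = [-59/6, -22/3]
P' = (I − K·H)·P̄ = [1571/42 751/21; 751/21 775/21]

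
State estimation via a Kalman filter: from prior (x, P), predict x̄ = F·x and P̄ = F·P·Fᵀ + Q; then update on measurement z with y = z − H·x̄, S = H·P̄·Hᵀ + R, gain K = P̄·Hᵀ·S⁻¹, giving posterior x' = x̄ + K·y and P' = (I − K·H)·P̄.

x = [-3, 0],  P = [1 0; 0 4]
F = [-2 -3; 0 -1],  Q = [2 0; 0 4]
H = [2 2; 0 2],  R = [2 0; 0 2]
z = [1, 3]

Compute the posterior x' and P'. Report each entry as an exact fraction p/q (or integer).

x̄ = F·x = [6, 0]
P̄ = F·P·Fᵀ + Q = [42 12; 12 8]
y = z − H·x̄ = [-11, 3]
S = H·P̄·Hᵀ + R = [298 80; 80 34]
K = P̄·Hᵀ·S⁻¹ = [146/311 -124/311; 20/933 392/933]
x' = x̄ + K·y = [-112/311, 956/933]
P' = (I − K·H)·P̄ = [270/311 -124/311; -124/311 392/933]

x' = [-112/311, 956/933]
P' = [270/311 -124/311; -124/311 392/933]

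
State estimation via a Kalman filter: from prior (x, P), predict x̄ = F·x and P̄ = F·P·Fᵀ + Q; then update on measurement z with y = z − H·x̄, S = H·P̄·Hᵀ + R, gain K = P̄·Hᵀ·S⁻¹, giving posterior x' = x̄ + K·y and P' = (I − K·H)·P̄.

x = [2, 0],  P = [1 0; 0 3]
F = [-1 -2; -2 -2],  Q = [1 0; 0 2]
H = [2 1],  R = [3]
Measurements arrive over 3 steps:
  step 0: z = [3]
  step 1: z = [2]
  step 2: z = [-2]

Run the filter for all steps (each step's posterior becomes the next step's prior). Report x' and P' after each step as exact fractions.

step 0: x̄ = F·x = [-2, -4]
step 0: P̄ = F·P·Fᵀ + Q = [14 14; 14 18]
step 0: y = z − H·x̄ = [11]
step 0: S = H·P̄·Hᵀ + R = [133]
step 0: K = P̄·Hᵀ·S⁻¹ = [6/19; 46/133]
step 0: x' = x̄ + K·y = [28/19, -26/133]
step 0: P' = (I − K·H)·P̄ = [14/19 -10/19; -10/19 278/133]
step 1: x̄ = F·x = [-144/133, -340/133]
step 1: P̄ = F·P·Fᵀ + Q = [1063/133 888/133; 888/133 1210/133]
step 1: y = z − H·x̄ = [894/133]
step 1: S = H·P̄·Hᵀ + R = [9413/133]
step 1: K = P̄·Hᵀ·S⁻¹ = [3014/9413; 2986/9413]
step 1: x' = x̄ + K·y = [10068/9413, -3992/9413]
step 1: P' = (I − K·H)·P̄ = [6931/9413 -4820/9413; -4820/9413 18598/9413]
step 2: x̄ = F·x = [-2084/9413, -12152/9413]
step 2: P̄ = F·P·Fᵀ + Q = [71456/9413 59334/9413; 59334/9413 82382/9413]
step 2: y = z − H·x̄ = [-2506/9413]
step 2: S = H·P̄·Hᵀ + R = [633781/9413]
step 2: K = P̄·Hᵀ·S⁻¹ = [202246/633781; 201050/633781]
step 2: x' = x̄ + K·y = [-194160/633781, -871724/633781]
step 2: P' = (I − K·H)·P̄ = [465740/633781 -324742/633781; -324742/633781 1252634/633781]

step 0: x' = [28/19, -26/133], P' = [14/19 -10/19; -10/19 278/133]
step 1: x' = [10068/9413, -3992/9413], P' = [6931/9413 -4820/9413; -4820/9413 18598/9413]
step 2: x' = [-194160/633781, -871724/633781], P' = [465740/633781 -324742/633781; -324742/633781 1252634/633781]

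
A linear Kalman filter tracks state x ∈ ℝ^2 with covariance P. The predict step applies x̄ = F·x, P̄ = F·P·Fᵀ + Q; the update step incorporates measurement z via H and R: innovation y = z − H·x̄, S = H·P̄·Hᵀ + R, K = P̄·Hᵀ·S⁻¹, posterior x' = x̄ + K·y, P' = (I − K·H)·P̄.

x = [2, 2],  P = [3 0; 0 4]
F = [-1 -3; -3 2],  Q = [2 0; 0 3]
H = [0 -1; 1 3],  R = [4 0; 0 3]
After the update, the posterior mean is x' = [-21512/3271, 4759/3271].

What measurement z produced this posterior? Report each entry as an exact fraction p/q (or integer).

z = [-1, -2]

x̄ = F·x = [-8, -2]
P̄ = F·P·Fᵀ + Q = [41 -15; -15 46]
S = H·P̄·Hᵀ + R = [50 -123; -123 368]
K = P̄·Hᵀ·S⁻¹ = [5028/3271 1645/3271; -1799/3271 492/3271]
x' − x̄ = [4656/3271, 11301/3271] = K·y
y = (KᵀK)⁻¹·Kᵀ·(x' − x̄) = [-3, 12]
z = y + H·x̄ = [-3, 12] + [2, -14] = [-1, -2]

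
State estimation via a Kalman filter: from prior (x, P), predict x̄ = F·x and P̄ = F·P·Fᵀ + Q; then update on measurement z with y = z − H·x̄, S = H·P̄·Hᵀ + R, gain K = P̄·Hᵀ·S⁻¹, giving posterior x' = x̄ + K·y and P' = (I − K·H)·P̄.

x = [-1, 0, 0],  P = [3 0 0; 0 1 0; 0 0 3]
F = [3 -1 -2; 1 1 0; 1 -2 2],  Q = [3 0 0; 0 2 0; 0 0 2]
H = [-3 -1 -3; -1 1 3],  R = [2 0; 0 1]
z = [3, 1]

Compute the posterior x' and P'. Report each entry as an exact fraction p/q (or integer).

x' = [-34991/34744, -33209/69488, 10835/69488]
P' = [6485/34744 2179/69488 -2161/69488; 2179/69488 582733/138976 -193487/138976; -2161/69488 -193487/138976 74821/138976]

x̄ = F·x = [-3, -1, -1]
P̄ = F·P·Fᵀ + Q = [43 8 -1; 8 6 1; -1 1 21]
y = z − H·x̄ = [-10, 2]
S = H·P̄·Hᵀ + R = [620 -82; -82 235]
K = P̄·Hᵀ·S⁻¹ = [-17303/69488 -8637/34744; -7673/138976 -1043/69488; -9005/138976 17649/69488]
x' = x̄ + K·y = [-34991/34744, -33209/69488, 10835/69488]
P' = (I − K·H)·P̄ = [6485/34744 2179/69488 -2161/69488; 2179/69488 582733/138976 -193487/138976; -2161/69488 -193487/138976 74821/138976]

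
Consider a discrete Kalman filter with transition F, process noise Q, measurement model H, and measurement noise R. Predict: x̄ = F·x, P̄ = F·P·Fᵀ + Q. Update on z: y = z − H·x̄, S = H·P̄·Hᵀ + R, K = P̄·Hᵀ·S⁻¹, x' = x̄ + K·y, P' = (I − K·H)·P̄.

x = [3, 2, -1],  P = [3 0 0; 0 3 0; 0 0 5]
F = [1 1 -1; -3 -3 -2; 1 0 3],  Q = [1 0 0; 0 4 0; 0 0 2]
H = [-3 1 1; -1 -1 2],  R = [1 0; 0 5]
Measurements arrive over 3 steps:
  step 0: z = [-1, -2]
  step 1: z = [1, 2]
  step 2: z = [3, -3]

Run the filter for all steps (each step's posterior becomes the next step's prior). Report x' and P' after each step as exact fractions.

step 0: x̄ = F·x = [6, -13, 0]
step 0: P̄ = F·P·Fᵀ + Q = [12 -8 -12; -8 78 -39; -12 -39 50]
step 0: y = z − H·x̄ = [30, -9]
step 0: S = H·P̄·Hᵀ + R = [279 87; 87 483]
step 0: K = P̄·Hᵀ·S⁻¹ = [-2051/10599 -245/10599; 14435/42396 -5197/14132; 797/10599 3170/10599]
step 0: x' = x̄ + K·y = [1423/3533, 7407/14132, -1540/3533]
step 0: P' = (I − K·H)·P̄ = [1824/3533 8161/10599 2068/3533; 8161/10599 30005/14132 5588/10599; 2068/3533 5588/10599 4607/3533]
step 1: x̄ = F·x = [19259/14132, -26977/14132, -3197/3533]
step 1: P̄ = F·P·Fᵀ + Q = [180535/42396 -373837/42396 1342/10599; -373837/42396 850485/14132 -80787/3533; 1342/10599 -80787/3533 62761/3533]
step 1: y = z − H·x̄ = [55837/7066, 23061/7066]
step 1: S = H·P̄·Hᵀ + R = [436977/3533 -188190/3533; -188190/3533 2266282/10599]
step 1: K = P̄·Hᵀ·S⁻¹ = [-22965499/125115579 -1291111/55606924; 44849602/125115579 -20285603/55606924; 1137371/13901731 8143405/27803462]
step 1: x' = x̄ + K·y = [-163618793/1000924632, -267102649/1000924632, 38787007/55606924]
step 1: P' = (I − K·H)·P̄ = [430260941/1000924632 633352237/1000924632 26317033/55606924; 633352237/1000924632 1903353029/1000924632 59250083/166820772; 26317033/55606924 59250083/166820772 95625833/83410386]
step 2: x̄ = F·x = [-15678994/13901731, -5787107/55606924, 1930879585/1000924632]
step 2: P̄ = F·P·Fᵀ + Q = [170430787/41705193 -319863677/41705193 -5069474/13901731; -319863677/41705193 4245590801/83410386 -1027009807/55606924; -5069474/13901731 -1027009807/55606924 15601939733/1000924632]
step 2: y = z − H·x̄ = [-2210600467/1000924632, -1012198570/125115579]
step 2: S = H·P̄·Hᵀ + R = [115641033173/1000924632 -4844601451/125115579; -4844601451/125115579 22812633589/125115579]
step 2: K = P̄·Hᵀ·S⁻¹ = [-10779214185392/58753239959273 -1369559618462/58753239959273; 21032251584478/58753239959273 -21366321141212/58753239959273; 4835842612483/58753239959273 17141371851002/58753239959273]
step 2: x' = x̄ + K·y = [-31378122742540/58753239959273, 120290345013028/58753239959273, -36015160181318/58753239959273]
step 2: P' = (I − K·H)·P̄ = [25253850338631/58753239959273 37186207138227/58753239959273 27796129692274/58753239959273; 37186207138227/58753239959273 111609048188717/58753239959273 20981824810442/58753239959273; 27796129692274/58753239959273 20981824810442/58753239959273 67242406878863/58753239959273]

step 0: x' = [1423/3533, 7407/14132, -1540/3533], P' = [1824/3533 8161/10599 2068/3533; 8161/10599 30005/14132 5588/10599; 2068/3533 5588/10599 4607/3533]
step 1: x' = [-163618793/1000924632, -267102649/1000924632, 38787007/55606924], P' = [430260941/1000924632 633352237/1000924632 26317033/55606924; 633352237/1000924632 1903353029/1000924632 59250083/166820772; 26317033/55606924 59250083/166820772 95625833/83410386]
step 2: x' = [-31378122742540/58753239959273, 120290345013028/58753239959273, -36015160181318/58753239959273], P' = [25253850338631/58753239959273 37186207138227/58753239959273 27796129692274/58753239959273; 37186207138227/58753239959273 111609048188717/58753239959273 20981824810442/58753239959273; 27796129692274/58753239959273 20981824810442/58753239959273 67242406878863/58753239959273]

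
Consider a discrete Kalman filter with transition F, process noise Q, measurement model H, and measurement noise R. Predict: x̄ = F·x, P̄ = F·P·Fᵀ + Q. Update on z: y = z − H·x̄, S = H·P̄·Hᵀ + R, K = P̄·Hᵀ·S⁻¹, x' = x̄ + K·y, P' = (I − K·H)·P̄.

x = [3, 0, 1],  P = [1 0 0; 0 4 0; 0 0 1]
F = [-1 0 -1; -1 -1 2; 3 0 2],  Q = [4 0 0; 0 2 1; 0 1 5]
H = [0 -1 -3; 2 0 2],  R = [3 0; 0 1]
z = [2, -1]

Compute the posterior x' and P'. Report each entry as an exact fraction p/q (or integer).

x̄ = F·x = [-4, -1, 11]
P̄ = F·P·Fᵀ + Q = [6 -1 -5; -1 11 2; -5 2 18]
y = z − H·x̄ = [34, -15]
S = H·P̄·Hᵀ + R = [188 -80; -80 57]
K = P̄·Hᵀ·S⁻¹ = [268/1079 414/1079; -809/4316 -246/1079; -278/1079 102/1079]
x' = x̄ + K·y = [-1414/1079, -8531/2158, 887/1079]
P' = (I − K·H)·P̄ = [1358/1079 2649/1079 -1151/1079; 2649/1079 35691/4316 -2772/1079; -1151/1079 -2772/1079 1202/1079]

x' = [-1414/1079, -8531/2158, 887/1079]
P' = [1358/1079 2649/1079 -1151/1079; 2649/1079 35691/4316 -2772/1079; -1151/1079 -2772/1079 1202/1079]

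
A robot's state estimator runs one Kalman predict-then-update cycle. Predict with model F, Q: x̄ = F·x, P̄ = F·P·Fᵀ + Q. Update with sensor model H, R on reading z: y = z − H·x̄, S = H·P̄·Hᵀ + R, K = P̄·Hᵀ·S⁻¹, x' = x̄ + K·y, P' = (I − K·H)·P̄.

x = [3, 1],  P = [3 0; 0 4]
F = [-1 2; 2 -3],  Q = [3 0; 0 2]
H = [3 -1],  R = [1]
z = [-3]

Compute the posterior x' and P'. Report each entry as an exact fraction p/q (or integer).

x̄ = F·x = [-1, 3]
P̄ = F·P·Fᵀ + Q = [22 -30; -30 50]
y = z − H·x̄ = [3]
S = H·P̄·Hᵀ + R = [429]
K = P̄·Hᵀ·S⁻¹ = [32/143; -140/429]
x' = x̄ + K·y = [-47/143, 289/143]
P' = (I − K·H)·P̄ = [74/143 190/143; 190/143 1850/429]

x' = [-47/143, 289/143]
P' = [74/143 190/143; 190/143 1850/429]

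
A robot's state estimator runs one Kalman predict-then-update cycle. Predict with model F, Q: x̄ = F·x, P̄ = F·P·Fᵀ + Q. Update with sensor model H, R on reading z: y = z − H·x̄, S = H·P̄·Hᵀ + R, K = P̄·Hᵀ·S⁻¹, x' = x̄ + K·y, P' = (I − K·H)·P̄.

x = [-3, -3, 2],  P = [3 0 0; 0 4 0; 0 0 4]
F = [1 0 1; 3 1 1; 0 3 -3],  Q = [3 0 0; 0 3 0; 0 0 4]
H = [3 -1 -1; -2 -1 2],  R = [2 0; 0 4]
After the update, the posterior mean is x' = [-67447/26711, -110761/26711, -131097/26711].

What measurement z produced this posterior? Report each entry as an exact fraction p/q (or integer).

x̄ = F·x = [-1, -10, -15]
P̄ = F·P·Fᵀ + Q = [10 13 -12; 13 38 0; -12 0 76]
S = H·P̄·Hᵀ + R = [200 -283; -283 534]
K = P̄·Hᵀ·S⁻¹ = [-645/26711 -3193/26711; -17578/26711 -12517/26711; -10000/26711 3504/26711]
x' − x̄ = [-40736/26711, 156349/26711, 269568/26711] = K·y
y = (KᵀK)⁻¹·Kᵀ·(x' − x̄) = [-21, 17]
z = y + H·x̄ = [-21, 17] + [22, -18] = [1, -1]

z = [1, -1]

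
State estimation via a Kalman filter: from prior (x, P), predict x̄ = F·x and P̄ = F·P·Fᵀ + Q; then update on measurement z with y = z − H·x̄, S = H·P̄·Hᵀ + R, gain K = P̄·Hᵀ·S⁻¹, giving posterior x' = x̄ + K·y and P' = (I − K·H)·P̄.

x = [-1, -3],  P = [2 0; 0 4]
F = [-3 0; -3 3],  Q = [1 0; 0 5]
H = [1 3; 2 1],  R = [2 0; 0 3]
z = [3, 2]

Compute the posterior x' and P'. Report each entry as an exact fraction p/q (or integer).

x' = [23303/22319, 12486/22319]
P' = [23227/22319 -10253/22319; -10253/22319 9121/22319]

x̄ = F·x = [3, -6]
P̄ = F·P·Fᵀ + Q = [19 18; 18 59]
y = z − H·x̄ = [18, 2]
S = H·P̄·Hᵀ + R = [660 341; 341 210]
K = P̄·Hᵀ·S⁻¹ = [-3766/22319 1097/2029; 8555/22319 -345/2029]
x' = x̄ + K·y = [23303/22319, 12486/22319]
P' = (I − K·H)·P̄ = [23227/22319 -10253/22319; -10253/22319 9121/22319]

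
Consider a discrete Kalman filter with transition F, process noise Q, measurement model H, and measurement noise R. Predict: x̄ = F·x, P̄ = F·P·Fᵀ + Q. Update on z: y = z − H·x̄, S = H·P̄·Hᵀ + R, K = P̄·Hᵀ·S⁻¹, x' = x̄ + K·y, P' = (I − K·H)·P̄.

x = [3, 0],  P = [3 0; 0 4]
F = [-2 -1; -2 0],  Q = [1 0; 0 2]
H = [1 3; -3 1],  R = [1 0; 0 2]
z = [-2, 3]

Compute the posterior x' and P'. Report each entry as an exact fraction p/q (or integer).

x' = [-10819/9927, -1136/3309]
P' = [1820/9927 -86/3309; -86/3309 118/1103]

x̄ = F·x = [-6, -6]
P̄ = F·P·Fᵀ + Q = [17 12; 12 14]
y = z − H·x̄ = [22, -9]
S = H·P̄·Hᵀ + R = [216 -105; -105 97]
K = P̄·Hᵀ·S⁻¹ = [1046/9927 -953/3309; 976/3309 102/1103]
x' = x̄ + K·y = [-10819/9927, -1136/3309]
P' = (I − K·H)·P̄ = [1820/9927 -86/3309; -86/3309 118/1103]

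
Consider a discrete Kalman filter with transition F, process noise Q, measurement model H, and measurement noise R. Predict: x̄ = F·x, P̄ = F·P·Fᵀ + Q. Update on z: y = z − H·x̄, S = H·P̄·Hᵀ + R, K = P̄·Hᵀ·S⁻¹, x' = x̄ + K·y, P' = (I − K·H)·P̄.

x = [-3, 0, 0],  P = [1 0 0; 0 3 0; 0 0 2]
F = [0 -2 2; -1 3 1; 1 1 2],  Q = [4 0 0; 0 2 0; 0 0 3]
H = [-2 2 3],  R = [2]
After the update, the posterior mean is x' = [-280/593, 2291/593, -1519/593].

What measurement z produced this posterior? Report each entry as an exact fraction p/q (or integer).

x̄ = F·x = [0, 3, -3]
P̄ = F·P·Fᵀ + Q = [24 -14 2; -14 32 12; 2 12 15]
S = H·P̄·Hᵀ + R = [593]
K = P̄·Hᵀ·S⁻¹ = [-70/593; 128/593; 65/593]
x' − x̄ = [-280/593, 512/593, 260/593] = K·y
y = (KᵀK)⁻¹·Kᵀ·(x' − x̄) = [4]
z = y + H·x̄ = [4] + [-3] = [1]

z = [1]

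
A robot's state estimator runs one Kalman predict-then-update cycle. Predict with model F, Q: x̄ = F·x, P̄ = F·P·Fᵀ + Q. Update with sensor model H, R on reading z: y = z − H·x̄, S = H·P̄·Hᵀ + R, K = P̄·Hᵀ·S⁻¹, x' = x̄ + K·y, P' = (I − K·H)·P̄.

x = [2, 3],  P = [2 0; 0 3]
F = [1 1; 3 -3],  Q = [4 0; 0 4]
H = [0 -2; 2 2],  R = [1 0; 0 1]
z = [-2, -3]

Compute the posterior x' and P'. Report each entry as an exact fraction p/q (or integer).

x' = [-5129/2439, 5837/7317]
P' = [385/813 -577/2439; -577/2439 1777/7317]

x̄ = F·x = [5, -3]
P̄ = F·P·Fᵀ + Q = [9 -3; -3 49]
y = z − H·x̄ = [-8, -7]
S = H·P̄·Hᵀ + R = [197 -184; -184 209]
K = P̄·Hᵀ·S⁻¹ = [1154/2439 1156/2439; -3554/7317 92/7317]
x' = x̄ + K·y = [-5129/2439, 5837/7317]
P' = (I − K·H)·P̄ = [385/813 -577/2439; -577/2439 1777/7317]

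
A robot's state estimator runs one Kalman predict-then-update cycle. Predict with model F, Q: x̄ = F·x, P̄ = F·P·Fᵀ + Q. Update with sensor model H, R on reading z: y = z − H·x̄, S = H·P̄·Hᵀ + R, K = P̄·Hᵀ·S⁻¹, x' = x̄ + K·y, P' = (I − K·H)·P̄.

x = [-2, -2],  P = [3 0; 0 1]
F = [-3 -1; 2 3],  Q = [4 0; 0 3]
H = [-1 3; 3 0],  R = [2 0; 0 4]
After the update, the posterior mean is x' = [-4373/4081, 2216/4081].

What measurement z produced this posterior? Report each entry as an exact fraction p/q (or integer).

z = [3, -3]

x̄ = F·x = [8, -10]
P̄ = F·P·Fᵀ + Q = [32 -21; -21 24]
S = H·P̄·Hᵀ + R = [376 -285; -285 292]
K = P̄·Hᵀ·S⁻¹ = [-380/28567 9021/28567; 9201/28567 2817/28567]
x' − x̄ = [-37021/4081, 43026/4081] = K·y
y = (KᵀK)⁻¹·Kᵀ·(x' − x̄) = [41, -27]
z = y + H·x̄ = [41, -27] + [-38, 24] = [3, -3]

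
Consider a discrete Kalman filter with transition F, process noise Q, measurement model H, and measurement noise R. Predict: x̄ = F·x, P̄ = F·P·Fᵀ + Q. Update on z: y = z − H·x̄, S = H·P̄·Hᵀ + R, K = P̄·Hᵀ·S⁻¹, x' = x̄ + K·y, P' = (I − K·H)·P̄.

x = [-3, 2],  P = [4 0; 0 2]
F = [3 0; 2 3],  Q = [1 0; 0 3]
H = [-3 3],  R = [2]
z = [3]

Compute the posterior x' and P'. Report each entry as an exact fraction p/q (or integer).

x̄ = F·x = [-9, 0]
P̄ = F·P·Fᵀ + Q = [37 24; 24 37]
y = z − H·x̄ = [-24]
S = H·P̄·Hᵀ + R = [236]
K = P̄·Hᵀ·S⁻¹ = [-39/236; 39/236]
x' = x̄ + K·y = [-297/59, -234/59]
P' = (I − K·H)·P̄ = [7211/236 7185/236; 7185/236 7211/236]

x' = [-297/59, -234/59]
P' = [7211/236 7185/236; 7185/236 7211/236]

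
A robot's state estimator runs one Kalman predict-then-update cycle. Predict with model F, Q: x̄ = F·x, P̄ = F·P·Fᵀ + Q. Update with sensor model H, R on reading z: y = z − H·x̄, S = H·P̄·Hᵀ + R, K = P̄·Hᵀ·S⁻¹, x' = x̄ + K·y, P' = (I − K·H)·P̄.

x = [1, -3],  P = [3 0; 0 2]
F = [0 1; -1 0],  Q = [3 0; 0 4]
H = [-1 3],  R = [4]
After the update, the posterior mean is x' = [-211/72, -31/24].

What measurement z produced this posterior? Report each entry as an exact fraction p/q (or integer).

x̄ = F·x = [-3, -1]
P̄ = F·P·Fᵀ + Q = [5 0; 0 7]
S = H·P̄·Hᵀ + R = [72]
K = P̄·Hᵀ·S⁻¹ = [-5/72; 7/24]
x' − x̄ = [5/72, -7/24] = K·y
y = (KᵀK)⁻¹·Kᵀ·(x' − x̄) = [-1]
z = y + H·x̄ = [-1] + [0] = [-1]

z = [-1]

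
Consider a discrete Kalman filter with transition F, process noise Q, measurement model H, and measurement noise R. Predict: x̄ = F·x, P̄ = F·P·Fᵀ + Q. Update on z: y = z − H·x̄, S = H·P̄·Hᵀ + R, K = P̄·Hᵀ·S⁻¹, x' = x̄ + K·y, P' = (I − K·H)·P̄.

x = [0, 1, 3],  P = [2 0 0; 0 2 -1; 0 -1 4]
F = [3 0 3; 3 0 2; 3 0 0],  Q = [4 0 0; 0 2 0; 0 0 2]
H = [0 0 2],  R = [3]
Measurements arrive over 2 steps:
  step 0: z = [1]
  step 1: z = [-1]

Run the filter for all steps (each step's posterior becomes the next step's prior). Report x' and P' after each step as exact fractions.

step 0: x' = [783/83, 534/83, 40/83], P' = [3518/83 2190/83 54/83; 2190/83 1692/83 54/83; 54/83 54/83 60/83]
step 1: x' = [12993/18223, 6877/18223, -8087/18223], P' = [1687750/127561 902880/127561 96444/127561; 902880/127561 974324/127561 95958/127561; 96444/127561 95958/127561 95484/127561]

step 0: x̄ = F·x = [9, 6, 0]
step 0: P̄ = F·P·Fᵀ + Q = [58 42 18; 42 36 18; 18 18 20]
step 0: y = z − H·x̄ = [1]
step 0: S = H·P̄·Hᵀ + R = [83]
step 0: K = P̄·Hᵀ·S⁻¹ = [36/83; 36/83; 40/83]
step 0: x' = x̄ + K·y = [783/83, 534/83, 40/83]
step 0: P' = (I − K·H)·P̄ = [3518/83 2190/83 54/83; 2190/83 1692/83 54/83; 54/83 54/83 60/83]
step 1: x̄ = F·x = [2469/83, 2429/83, 2349/83]
step 1: P̄ = F·P·Fᵀ + Q = [33506/83 32832/83 32148/83; 32832/83 32716/83 31986/83; 32148/83 31986/83 31828/83]
step 1: y = z − H·x̄ = [-4781/83]
step 1: S = H·P̄·Hᵀ + R = [127561/83]
step 1: K = P̄·Hᵀ·S⁻¹ = [64296/127561; 63972/127561; 63656/127561]
step 1: x' = x̄ + K·y = [12993/18223, 6877/18223, -8087/18223]
step 1: P' = (I − K·H)·P̄ = [1687750/127561 902880/127561 96444/127561; 902880/127561 974324/127561 95958/127561; 96444/127561 95958/127561 95484/127561]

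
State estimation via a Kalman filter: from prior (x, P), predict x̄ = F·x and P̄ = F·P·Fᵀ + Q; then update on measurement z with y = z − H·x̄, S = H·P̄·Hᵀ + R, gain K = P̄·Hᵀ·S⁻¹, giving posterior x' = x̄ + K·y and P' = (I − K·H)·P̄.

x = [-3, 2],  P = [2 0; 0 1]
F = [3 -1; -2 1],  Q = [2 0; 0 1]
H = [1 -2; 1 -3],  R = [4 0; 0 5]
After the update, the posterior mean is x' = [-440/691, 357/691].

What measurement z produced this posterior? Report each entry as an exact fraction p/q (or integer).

z = [-2, -1]

x̄ = F·x = [-11, 8]
P̄ = F·P·Fᵀ + Q = [21 -13; -13 10]
S = H·P̄·Hᵀ + R = [117 146; 146 194]
K = P̄·Hᵀ·S⁻¹ = [179/691 79/691; -62/691 -213/1382]
x' − x̄ = [7161/691, -5171/691] = K·y
y = (KᵀK)⁻¹·Kᵀ·(x' − x̄) = [25, 34]
z = y + H·x̄ = [25, 34] + [-27, -35] = [-2, -1]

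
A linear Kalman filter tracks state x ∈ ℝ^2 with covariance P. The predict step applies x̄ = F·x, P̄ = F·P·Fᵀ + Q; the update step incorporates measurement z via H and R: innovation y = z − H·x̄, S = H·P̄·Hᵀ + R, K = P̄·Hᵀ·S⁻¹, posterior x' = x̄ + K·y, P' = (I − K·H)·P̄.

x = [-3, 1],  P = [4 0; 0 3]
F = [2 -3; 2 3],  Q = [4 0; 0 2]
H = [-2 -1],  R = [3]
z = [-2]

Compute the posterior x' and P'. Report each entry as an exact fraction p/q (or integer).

x̄ = F·x = [-9, -3]
P̄ = F·P·Fᵀ + Q = [47 -11; -11 45]
y = z − H·x̄ = [-23]
S = H·P̄·Hᵀ + R = [192]
K = P̄·Hᵀ·S⁻¹ = [-83/192; -23/192]
x' = x̄ + K·y = [181/192, -47/192]
P' = (I − K·H)·P̄ = [2135/192 -4021/192; -4021/192 8111/192]

x' = [181/192, -47/192]
P' = [2135/192 -4021/192; -4021/192 8111/192]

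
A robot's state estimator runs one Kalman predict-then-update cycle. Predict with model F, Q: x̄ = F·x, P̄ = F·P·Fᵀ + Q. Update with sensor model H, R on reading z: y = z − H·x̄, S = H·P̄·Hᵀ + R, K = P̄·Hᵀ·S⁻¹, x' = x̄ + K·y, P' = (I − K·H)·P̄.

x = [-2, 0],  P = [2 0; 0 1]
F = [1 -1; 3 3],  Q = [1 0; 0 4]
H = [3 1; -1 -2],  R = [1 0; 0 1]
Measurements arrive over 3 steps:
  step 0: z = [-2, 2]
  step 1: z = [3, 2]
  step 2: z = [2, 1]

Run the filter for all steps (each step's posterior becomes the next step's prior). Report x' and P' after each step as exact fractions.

step 0: x̄ = F·x = [-2, -6]
step 0: P̄ = F·P·Fᵀ + Q = [4 3; 3 31]
step 0: y = z − H·x̄ = [10, -12]
step 0: S = H·P̄·Hᵀ + R = [86 -95; -95 141]
step 0: K = P̄·Hᵀ·S⁻¹ = [1165/3101 565/3101; -535/3101 -1790/3101]
step 0: x' = x̄ + K·y = [-1332/3101, -2476/3101]
step 0: P' = (I − K·H)·P̄ = [579/3101 -572/3101; -572/3101 1181/3101]
step 1: x̄ = F·x = [1144/3101, -1632/443]
step 1: P̄ = F·P·Fᵀ + Q = [6005/3101 -258/443; -258/443 2564/443]
step 1: y = z − H·x̄ = [17295/3101, -15502/3101]
step 1: S = H·P̄·Hᵀ + R = [64258/3101 -41269/3101; -41269/3101 73674/3101]
step 1: K = P̄·Hᵀ·S⁻¹ = [27173/75187 12779/75187; -155990/977431 -539650/977431]
step 1: x' = x̄ + K·y = [115405/75187, -1773094/977431]
step 1: P' = (I − K·H)·P̄ = [13425/75187 -13102/75187; -13102/75187 354988/977431]
step 2: x̄ = F·x = [3273359/977431, -818487/977431]
step 2: P̄ = F·P·Fᵀ + Q = [1847596/977431 -541389/977431; -541389/977431 5609473/977431]
step 2: y = z − H·x̄ = [-542056/75187, 2613816/977431]
step 2: S = H·P̄·Hᵀ + R = [1535918/75187 -997847/75187; -997847/75187 23097363/977431]
step 2: K = P̄·Hᵀ·S⁻¹ = [108036169/299673791 50752567/299673791; -47532079/299673791 -165229712/299673791]
step 2: x' = x̄ + K·y = [360430839/299673791, -350115287/299673791]
step 2: P' = (I − K·H)·P̄ = [53364981/299673791 -52058774/299673791; -52058774/299673791 108644243/299673791]

step 0: x' = [-1332/3101, -2476/3101], P' = [579/3101 -572/3101; -572/3101 1181/3101]
step 1: x' = [115405/75187, -1773094/977431], P' = [13425/75187 -13102/75187; -13102/75187 354988/977431]
step 2: x' = [360430839/299673791, -350115287/299673791], P' = [53364981/299673791 -52058774/299673791; -52058774/299673791 108644243/299673791]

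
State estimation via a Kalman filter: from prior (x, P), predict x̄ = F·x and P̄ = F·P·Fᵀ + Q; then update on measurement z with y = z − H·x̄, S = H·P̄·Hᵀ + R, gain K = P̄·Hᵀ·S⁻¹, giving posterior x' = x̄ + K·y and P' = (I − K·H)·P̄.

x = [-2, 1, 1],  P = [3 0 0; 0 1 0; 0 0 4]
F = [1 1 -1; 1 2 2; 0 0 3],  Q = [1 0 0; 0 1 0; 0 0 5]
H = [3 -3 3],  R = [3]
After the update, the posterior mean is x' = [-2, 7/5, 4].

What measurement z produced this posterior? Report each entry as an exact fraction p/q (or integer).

z = [2]

x̄ = F·x = [-2, 2, 3]
P̄ = F·P·Fᵀ + Q = [9 -3 -12; -3 24 24; -12 24 41]
S = H·P̄·Hᵀ + R = [75]
K = P̄·Hᵀ·S⁻¹ = [0; -3/25; 1/5]
x' − x̄ = [0, -3/5, 1] = K·y
y = (KᵀK)⁻¹·Kᵀ·(x' − x̄) = [5]
z = y + H·x̄ = [5] + [-3] = [2]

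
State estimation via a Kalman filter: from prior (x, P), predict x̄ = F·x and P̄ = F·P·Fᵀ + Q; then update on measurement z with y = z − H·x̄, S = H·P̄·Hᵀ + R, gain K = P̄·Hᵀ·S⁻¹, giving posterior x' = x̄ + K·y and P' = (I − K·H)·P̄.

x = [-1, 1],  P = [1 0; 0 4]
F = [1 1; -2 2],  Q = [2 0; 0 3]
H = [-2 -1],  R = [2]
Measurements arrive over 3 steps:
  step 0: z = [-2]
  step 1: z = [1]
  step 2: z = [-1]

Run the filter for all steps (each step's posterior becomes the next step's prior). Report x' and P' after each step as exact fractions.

step 0: x̄ = F·x = [0, 4]
step 0: P̄ = F·P·Fᵀ + Q = [7 6; 6 23]
step 0: y = z − H·x̄ = [2]
step 0: S = H·P̄·Hᵀ + R = [77]
step 0: K = P̄·Hᵀ·S⁻¹ = [-20/77; -5/11]
step 0: x' = x̄ + K·y = [-40/77, 34/11]
step 0: P' = (I − K·H)·P̄ = [139/77 -34/11; -34/11 78/11]
step 1: x̄ = F·x = [18/7, 556/77]
step 1: P̄ = F·P·Fᵀ + Q = [33/7 74/7; 74/7 4875/77]
step 1: y = z − H·x̄ = [147/11]
step 1: S = H·P̄·Hᵀ + R = [1391/11]
step 1: K = P̄·Hᵀ·S⁻¹ = [-220/1391; -929/1391]
step 1: x' = x̄ + K·y = [4458/9737, -16595/9737]
step 1: P' = (I − K·H)·P̄ = [15103/9737 -27126/9737; -27126/9737 67258/9737]
step 2: x̄ = F·x = [-12137/9737, -42106/9737]
step 2: P̄ = F·P·Fᵀ + Q = [47583/9737 104310/9737; 104310/9737 575663/9737]
step 2: y = z − H·x̄ = [-76117/9737]
step 2: S = H·P̄·Hᵀ + R = [1202709/9737]
step 2: K = P̄·Hᵀ·S⁻¹ = [-66492/400903; -784283/1202709]
step 2: x' = x̄ + K·y = [20069/400903, 930061/1202709]
step 2: P' = (I − K·H)·P̄ = [596961/400903 -1060938/400903; -1060938/400903 7934194/1202709]

step 0: x' = [-40/77, 34/11], P' = [139/77 -34/11; -34/11 78/11]
step 1: x' = [4458/9737, -16595/9737], P' = [15103/9737 -27126/9737; -27126/9737 67258/9737]
step 2: x' = [20069/400903, 930061/1202709], P' = [596961/400903 -1060938/400903; -1060938/400903 7934194/1202709]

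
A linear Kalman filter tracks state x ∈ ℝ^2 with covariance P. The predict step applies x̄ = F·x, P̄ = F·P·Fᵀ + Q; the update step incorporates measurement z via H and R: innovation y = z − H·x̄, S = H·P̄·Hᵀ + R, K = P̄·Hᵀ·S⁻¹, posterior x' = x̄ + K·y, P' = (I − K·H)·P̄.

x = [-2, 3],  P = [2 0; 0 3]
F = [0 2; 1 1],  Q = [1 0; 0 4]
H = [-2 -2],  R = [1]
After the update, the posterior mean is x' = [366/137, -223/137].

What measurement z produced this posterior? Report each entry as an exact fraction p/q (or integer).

x̄ = F·x = [6, 1]
P̄ = F·P·Fᵀ + Q = [13 6; 6 9]
S = H·P̄·Hᵀ + R = [137]
K = P̄·Hᵀ·S⁻¹ = [-38/137; -30/137]
x' − x̄ = [-456/137, -360/137] = K·y
y = (KᵀK)⁻¹·Kᵀ·(x' − x̄) = [12]
z = y + H·x̄ = [12] + [-14] = [-2]

z = [-2]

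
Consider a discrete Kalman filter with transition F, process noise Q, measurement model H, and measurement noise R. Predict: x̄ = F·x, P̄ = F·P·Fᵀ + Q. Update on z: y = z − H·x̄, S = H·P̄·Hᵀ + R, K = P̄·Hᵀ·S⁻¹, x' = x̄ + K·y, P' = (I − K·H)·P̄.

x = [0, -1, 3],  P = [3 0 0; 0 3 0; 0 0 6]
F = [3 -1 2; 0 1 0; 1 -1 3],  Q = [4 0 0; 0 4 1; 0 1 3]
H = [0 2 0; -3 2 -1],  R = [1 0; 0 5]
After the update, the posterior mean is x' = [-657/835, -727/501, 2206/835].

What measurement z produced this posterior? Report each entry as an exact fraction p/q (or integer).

z = [-3, -3]

x̄ = F·x = [7, -1, 10]
P̄ = F·P·Fᵀ + Q = [58 -3 48; -3 7 -2; 48 -2 63]
S = H·P̄·Hᵀ + R = [29 50; 50 950]
K = P̄·Hᵀ·S⁻¹ = [38/167 -1052/4175; 241/501 1/1002; 45/167 -1973/8350]
x' − x̄ = [-6502/835, -226/501, -6144/835] = K·y
y = (KᵀK)⁻¹·Kᵀ·(x' − x̄) = [-1, 30]
z = y + H·x̄ = [-1, 30] + [-2, -33] = [-3, -3]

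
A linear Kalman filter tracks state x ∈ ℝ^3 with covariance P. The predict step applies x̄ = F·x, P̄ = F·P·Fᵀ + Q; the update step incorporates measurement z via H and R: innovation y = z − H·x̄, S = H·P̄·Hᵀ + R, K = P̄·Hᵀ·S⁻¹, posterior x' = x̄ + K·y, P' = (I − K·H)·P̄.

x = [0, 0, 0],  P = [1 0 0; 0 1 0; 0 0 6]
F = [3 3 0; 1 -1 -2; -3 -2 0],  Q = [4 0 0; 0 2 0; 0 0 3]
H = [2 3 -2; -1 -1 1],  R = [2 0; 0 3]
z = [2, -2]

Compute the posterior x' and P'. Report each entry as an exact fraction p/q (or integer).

x̄ = F·x = [0, 0, 0]
P̄ = F·P·Fᵀ + Q = [22 0 -15; 0 28 -1; -15 -1 16]
y = z − H·x̄ = [2, -2]
S = H·P̄·Hᵀ + R = [538 -225; -225 101]
K = P̄·Hᵀ·S⁻¹ = [-851/3713 -3256/3713; 2161/3713 3748/3713; 635/3713 2591/3713]
x' = x̄ + K·y = [4810/3713, -3174/3713, -3912/3713]
P' = (I − K·H)·P̄ = [24188/3713 -21238/3713 -6818/3713; -21238/3713 26810/3713 16816/3713; -6818/3713 16816/3713 17771/3713]

x' = [4810/3713, -3174/3713, -3912/3713]
P' = [24188/3713 -21238/3713 -6818/3713; -21238/3713 26810/3713 16816/3713; -6818/3713 16816/3713 17771/3713]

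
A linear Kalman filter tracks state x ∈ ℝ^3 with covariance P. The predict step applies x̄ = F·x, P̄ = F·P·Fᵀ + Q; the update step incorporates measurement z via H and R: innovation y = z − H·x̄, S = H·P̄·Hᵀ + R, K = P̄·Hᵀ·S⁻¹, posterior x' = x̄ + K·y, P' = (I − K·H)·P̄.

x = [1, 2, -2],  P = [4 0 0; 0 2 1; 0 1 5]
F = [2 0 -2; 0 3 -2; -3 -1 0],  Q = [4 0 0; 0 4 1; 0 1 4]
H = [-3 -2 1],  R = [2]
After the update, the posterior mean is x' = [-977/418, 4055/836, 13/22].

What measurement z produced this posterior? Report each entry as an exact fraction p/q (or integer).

z = [-2]

x̄ = F·x = [6, 10, -5]
P̄ = F·P·Fᵀ + Q = [40 14 -22; 14 30 -3; -22 -3 42]
S = H·P̄·Hᵀ + R = [836]
K = P̄·Hᵀ·S⁻¹ = [-85/418; -105/836; 3/22]
x' − x̄ = [-3485/418, -4305/836, 123/22] = K·y
y = (KᵀK)⁻¹·Kᵀ·(x' − x̄) = [41]
z = y + H·x̄ = [41] + [-43] = [-2]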